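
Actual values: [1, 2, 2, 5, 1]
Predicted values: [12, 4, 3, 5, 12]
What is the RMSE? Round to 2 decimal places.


MSE = 49.4000. RMSE = sqrt(49.4000) = 7.03.

7.03


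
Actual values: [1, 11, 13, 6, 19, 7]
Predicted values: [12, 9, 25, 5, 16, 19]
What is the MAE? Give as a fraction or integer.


MAE = (1/6) * (|1-12|=11 + |11-9|=2 + |13-25|=12 + |6-5|=1 + |19-16|=3 + |7-19|=12). Sum = 41. MAE = 41/6.

41/6


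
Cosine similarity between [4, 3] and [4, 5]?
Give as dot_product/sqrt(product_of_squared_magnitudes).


dot = 31. |a|^2 = 25, |b|^2 = 41. cos = 31/sqrt(1025).

31/sqrt(1025)


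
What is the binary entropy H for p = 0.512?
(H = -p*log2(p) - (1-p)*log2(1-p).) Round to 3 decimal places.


H = -0.512*log2(0.512) - 0.488*log2(0.488) = 1.000.

1.000


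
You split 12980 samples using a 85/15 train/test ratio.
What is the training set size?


Test set = 12980 * 15% = 1947. Training set = 12980 - 1947 = 11033.

11033


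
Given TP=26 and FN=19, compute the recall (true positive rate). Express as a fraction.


Recall = TP / (TP + FN) = 26 / 45 = 26/45.

26/45


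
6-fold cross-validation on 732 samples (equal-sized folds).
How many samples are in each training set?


Each validation fold has 732/6 = 122 samples. Training set = 732 - 122 = 610.

610


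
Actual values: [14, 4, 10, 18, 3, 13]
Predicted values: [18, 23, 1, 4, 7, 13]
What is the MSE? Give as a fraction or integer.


MSE = (1/6) * ((14-18)^2=16 + (4-23)^2=361 + (10-1)^2=81 + (18-4)^2=196 + (3-7)^2=16 + (13-13)^2=0). Sum = 670. MSE = 335/3.

335/3


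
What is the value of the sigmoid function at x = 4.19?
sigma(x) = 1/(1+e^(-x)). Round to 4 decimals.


sigma(4.19) = 1/(1+e^(-4.19)) = 1/(1+0.015146) = 1/1.015146 = 0.9851.

0.9851


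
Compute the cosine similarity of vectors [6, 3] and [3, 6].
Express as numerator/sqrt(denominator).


dot = 36. |a|^2 = 45, |b|^2 = 45. cos = 36/sqrt(2025).

36/sqrt(2025)


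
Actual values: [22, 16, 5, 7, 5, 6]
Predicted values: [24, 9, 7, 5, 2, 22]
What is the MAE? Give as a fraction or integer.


MAE = (1/6) * (|22-24|=2 + |16-9|=7 + |5-7|=2 + |7-5|=2 + |5-2|=3 + |6-22|=16). Sum = 32. MAE = 16/3.

16/3


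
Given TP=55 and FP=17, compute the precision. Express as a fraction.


Precision = TP / (TP + FP) = 55 / 72 = 55/72.

55/72


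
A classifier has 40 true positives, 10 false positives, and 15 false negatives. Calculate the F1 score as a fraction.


Precision = 40/50 = 4/5. Recall = 40/55 = 8/11. F1 = 2*P*R/(P+R) = 16/21.

16/21


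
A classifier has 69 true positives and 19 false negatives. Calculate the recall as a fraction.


Recall = TP / (TP + FN) = 69 / 88 = 69/88.

69/88


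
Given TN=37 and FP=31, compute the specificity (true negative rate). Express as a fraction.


Specificity = TN / (TN + FP) = 37 / 68 = 37/68.

37/68


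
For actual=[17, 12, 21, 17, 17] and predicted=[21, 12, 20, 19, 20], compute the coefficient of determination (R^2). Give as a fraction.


Mean(y) = 84/5. SS_res = 30. SS_tot = 204/5. R^2 = 1 - 30/(204/5) = 9/34.

9/34


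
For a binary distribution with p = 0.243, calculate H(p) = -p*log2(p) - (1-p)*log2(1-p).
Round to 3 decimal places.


H = -0.243*log2(0.243) - 0.757*log2(0.757) = 0.800.

0.800


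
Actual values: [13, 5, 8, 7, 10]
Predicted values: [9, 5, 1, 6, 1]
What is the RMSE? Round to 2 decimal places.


MSE = 29.4000. RMSE = sqrt(29.4000) = 5.42.

5.42


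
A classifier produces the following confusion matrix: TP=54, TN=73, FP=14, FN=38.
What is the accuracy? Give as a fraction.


Accuracy = (TP + TN) / (TP + TN + FP + FN) = (54 + 73) / 179 = 127/179.

127/179


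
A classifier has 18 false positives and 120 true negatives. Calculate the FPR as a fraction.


FPR = FP / (FP + TN) = 18 / 138 = 3/23.

3/23


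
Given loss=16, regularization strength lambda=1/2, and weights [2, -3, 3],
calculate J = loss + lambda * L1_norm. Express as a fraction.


L1 norm = sum(|w|) = 8. J = 16 + 1/2 * 8 = 20.

20


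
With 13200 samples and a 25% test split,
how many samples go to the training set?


Test set = 13200 * 25% = 3300. Training set = 13200 - 3300 = 9900.

9900


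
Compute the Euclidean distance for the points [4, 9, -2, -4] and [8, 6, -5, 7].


d = sqrt(sum of squared differences). (4-8)^2=16, (9-6)^2=9, (-2--5)^2=9, (-4-7)^2=121. Sum = 155.

sqrt(155)


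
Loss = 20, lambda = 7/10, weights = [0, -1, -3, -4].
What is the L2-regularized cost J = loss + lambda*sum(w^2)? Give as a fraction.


L2 sq norm = sum(w^2) = 26. J = 20 + 7/10 * 26 = 191/5.

191/5


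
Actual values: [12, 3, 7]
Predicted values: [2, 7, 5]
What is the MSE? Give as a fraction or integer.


MSE = (1/3) * ((12-2)^2=100 + (3-7)^2=16 + (7-5)^2=4). Sum = 120. MSE = 40.

40


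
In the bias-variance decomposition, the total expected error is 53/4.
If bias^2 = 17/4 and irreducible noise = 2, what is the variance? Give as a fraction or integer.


Total error = bias^2 + variance + irreducible noise. So variance = 53/4 - 17/4 - 2 = 7.

7


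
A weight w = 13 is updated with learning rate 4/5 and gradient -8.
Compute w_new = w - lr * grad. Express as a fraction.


w_new = 13 - 4/5 * -8 = 13 - -32/5 = 97/5.

97/5


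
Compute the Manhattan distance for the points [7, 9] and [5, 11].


d = sum of absolute differences: |7-5|=2 + |9-11|=2 = 4.

4


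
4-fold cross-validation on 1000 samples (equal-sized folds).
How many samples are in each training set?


Each validation fold has 1000/4 = 250 samples. Training set = 1000 - 250 = 750.

750


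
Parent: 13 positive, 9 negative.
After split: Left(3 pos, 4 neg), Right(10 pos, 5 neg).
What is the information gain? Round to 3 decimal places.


H(parent) = 0.9760. H(left) = 0.9852, H(right) = 0.9183. Weighted = (7/22)*0.9852 + (15/22)*0.9183 = 0.9396. IG = 0.9760 - 0.9396 = 0.0364, which rounds to 0.036.

0.036


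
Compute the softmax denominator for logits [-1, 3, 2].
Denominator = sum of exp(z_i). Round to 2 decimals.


Denom = e^-1=0.3679 + e^3=20.0855 + e^2=7.3891. Sum = 27.8425, which rounds to 27.84.

27.84


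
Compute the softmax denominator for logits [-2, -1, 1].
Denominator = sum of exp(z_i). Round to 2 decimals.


Denom = e^-2=0.1353 + e^-1=0.3679 + e^1=2.7183. Sum = 3.2215, which rounds to 3.22.

3.22


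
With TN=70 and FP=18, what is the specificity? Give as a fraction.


Specificity = TN / (TN + FP) = 70 / 88 = 35/44.

35/44


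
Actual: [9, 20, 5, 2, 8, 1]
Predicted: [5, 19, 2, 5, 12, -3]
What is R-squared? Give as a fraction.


Mean(y) = 15/2. SS_res = 67. SS_tot = 475/2. R^2 = 1 - 67/(475/2) = 341/475.

341/475


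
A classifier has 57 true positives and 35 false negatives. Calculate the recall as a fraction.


Recall = TP / (TP + FN) = 57 / 92 = 57/92.

57/92


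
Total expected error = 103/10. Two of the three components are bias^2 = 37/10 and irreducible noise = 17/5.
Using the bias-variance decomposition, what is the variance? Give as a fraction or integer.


Total error = bias^2 + variance + irreducible noise. So variance = 103/10 - 37/10 - 17/5 = 16/5.

16/5


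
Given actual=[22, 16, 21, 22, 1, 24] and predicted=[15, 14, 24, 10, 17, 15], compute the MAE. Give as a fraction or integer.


MAE = (1/6) * (|22-15|=7 + |16-14|=2 + |21-24|=3 + |22-10|=12 + |1-17|=16 + |24-15|=9). Sum = 49. MAE = 49/6.

49/6


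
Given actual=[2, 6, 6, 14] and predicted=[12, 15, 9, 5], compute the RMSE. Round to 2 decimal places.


MSE = 67.7500. RMSE = sqrt(67.7500) = 8.23.

8.23


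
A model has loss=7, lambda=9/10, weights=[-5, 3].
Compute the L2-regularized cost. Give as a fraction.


L2 sq norm = sum(w^2) = 34. J = 7 + 9/10 * 34 = 188/5.

188/5


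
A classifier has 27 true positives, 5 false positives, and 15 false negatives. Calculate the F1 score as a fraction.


Precision = 27/32 = 27/32. Recall = 27/42 = 9/14. F1 = 2*P*R/(P+R) = 27/37.

27/37


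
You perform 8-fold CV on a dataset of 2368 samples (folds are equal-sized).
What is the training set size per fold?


Each validation fold has 2368/8 = 296 samples. Training set = 2368 - 296 = 2072.

2072


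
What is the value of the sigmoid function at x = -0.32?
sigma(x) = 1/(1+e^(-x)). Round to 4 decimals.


sigma(-0.32) = 1/(1+e^(0.32)) = 1/(1+1.377128) = 1/2.377128 = 0.4207.

0.4207


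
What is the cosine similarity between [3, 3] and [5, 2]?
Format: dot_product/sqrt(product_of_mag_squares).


dot = 21. |a|^2 = 18, |b|^2 = 29. cos = 21/sqrt(522).

21/sqrt(522)


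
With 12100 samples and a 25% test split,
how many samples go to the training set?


Test set = 12100 * 25% = 3025. Training set = 12100 - 3025 = 9075.

9075


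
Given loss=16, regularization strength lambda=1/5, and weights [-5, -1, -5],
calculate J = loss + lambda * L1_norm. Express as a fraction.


L1 norm = sum(|w|) = 11. J = 16 + 1/5 * 11 = 91/5.

91/5


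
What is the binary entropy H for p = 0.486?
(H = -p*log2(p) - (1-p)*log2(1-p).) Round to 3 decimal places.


H = -0.486*log2(0.486) - 0.514*log2(0.514) = 0.999.

0.999


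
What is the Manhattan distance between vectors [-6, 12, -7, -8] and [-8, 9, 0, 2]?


d = sum of absolute differences: |-6--8|=2 + |12-9|=3 + |-7-0|=7 + |-8-2|=10 = 22.

22


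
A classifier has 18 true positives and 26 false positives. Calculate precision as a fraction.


Precision = TP / (TP + FP) = 18 / 44 = 9/22.

9/22


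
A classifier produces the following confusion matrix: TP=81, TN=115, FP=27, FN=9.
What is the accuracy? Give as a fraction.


Accuracy = (TP + TN) / (TP + TN + FP + FN) = (81 + 115) / 232 = 49/58.

49/58


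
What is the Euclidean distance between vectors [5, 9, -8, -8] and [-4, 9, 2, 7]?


d = sqrt(sum of squared differences). (5--4)^2=81, (9-9)^2=0, (-8-2)^2=100, (-8-7)^2=225. Sum = 406.

sqrt(406)


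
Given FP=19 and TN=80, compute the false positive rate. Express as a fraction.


FPR = FP / (FP + TN) = 19 / 99 = 19/99.

19/99


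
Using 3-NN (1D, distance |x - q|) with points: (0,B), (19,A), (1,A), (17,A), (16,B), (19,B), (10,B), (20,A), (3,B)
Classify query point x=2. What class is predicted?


Distances: |0-2|=2, |19-2|=17, |1-2|=1, |17-2|=15, |16-2|=14, |19-2|=17, |10-2|=8, |20-2|=18, |3-2|=1. 3 nearest: (1,A), (3,B), (0,B). Counts: {'A': 1, 'B': 2}. Majority class: B.

B


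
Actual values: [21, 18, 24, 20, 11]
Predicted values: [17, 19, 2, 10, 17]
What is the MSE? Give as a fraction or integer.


MSE = (1/5) * ((21-17)^2=16 + (18-19)^2=1 + (24-2)^2=484 + (20-10)^2=100 + (11-17)^2=36). Sum = 637. MSE = 637/5.

637/5


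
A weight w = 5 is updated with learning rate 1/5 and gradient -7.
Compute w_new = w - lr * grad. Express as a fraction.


w_new = 5 - 1/5 * -7 = 5 - -7/5 = 32/5.

32/5


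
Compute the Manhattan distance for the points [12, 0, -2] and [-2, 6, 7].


d = sum of absolute differences: |12--2|=14 + |0-6|=6 + |-2-7|=9 = 29.

29


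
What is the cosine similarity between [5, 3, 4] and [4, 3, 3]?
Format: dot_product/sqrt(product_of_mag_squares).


dot = 41. |a|^2 = 50, |b|^2 = 34. cos = 41/sqrt(1700).

41/sqrt(1700)


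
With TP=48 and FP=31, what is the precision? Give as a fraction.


Precision = TP / (TP + FP) = 48 / 79 = 48/79.

48/79


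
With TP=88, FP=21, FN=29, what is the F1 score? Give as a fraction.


Precision = 88/109 = 88/109. Recall = 88/117 = 88/117. F1 = 2*P*R/(P+R) = 88/113.

88/113


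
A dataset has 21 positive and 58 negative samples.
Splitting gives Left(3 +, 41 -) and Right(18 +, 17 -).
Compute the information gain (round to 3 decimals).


H(parent) = 0.8354. H(left) = 0.3591, H(right) = 0.9994. Weighted = (44/79)*0.3591 + (35/79)*0.9994 = 0.6428. IG = 0.8354 - 0.6428 = 0.1926, which rounds to 0.193.

0.193


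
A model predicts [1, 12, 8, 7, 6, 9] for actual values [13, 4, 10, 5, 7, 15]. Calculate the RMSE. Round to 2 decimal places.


MSE = 42.1667. RMSE = sqrt(42.1667) = 6.49.

6.49


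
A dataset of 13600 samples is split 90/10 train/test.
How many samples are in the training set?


Test set = 13600 * 10% = 1360. Training set = 13600 - 1360 = 12240.

12240


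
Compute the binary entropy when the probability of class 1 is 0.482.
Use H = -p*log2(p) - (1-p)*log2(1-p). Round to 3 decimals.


H = -0.482*log2(0.482) - 0.518*log2(0.518) = 0.999.

0.999


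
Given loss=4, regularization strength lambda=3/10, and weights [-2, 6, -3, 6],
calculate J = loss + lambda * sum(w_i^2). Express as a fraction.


L2 sq norm = sum(w^2) = 85. J = 4 + 3/10 * 85 = 59/2.

59/2


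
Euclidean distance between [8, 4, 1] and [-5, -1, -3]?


d = sqrt(sum of squared differences). (8--5)^2=169, (4--1)^2=25, (1--3)^2=16. Sum = 210.

sqrt(210)


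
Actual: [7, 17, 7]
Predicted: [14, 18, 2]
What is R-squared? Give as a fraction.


Mean(y) = 31/3. SS_res = 75. SS_tot = 200/3. R^2 = 1 - 75/(200/3) = -1/8.

-1/8


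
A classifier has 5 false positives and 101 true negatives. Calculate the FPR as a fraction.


FPR = FP / (FP + TN) = 5 / 106 = 5/106.

5/106


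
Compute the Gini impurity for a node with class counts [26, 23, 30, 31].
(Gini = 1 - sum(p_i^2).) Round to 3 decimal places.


Total = 110. Proportions: 26/110, 23/110, 30/110, 31/110. sum(p_i^2) = 0.2534. Gini = 1 - 0.2534 = 0.7466, which rounds to 0.747.

0.747


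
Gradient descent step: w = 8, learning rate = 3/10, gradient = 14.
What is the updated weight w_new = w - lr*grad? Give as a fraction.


w_new = 8 - 3/10 * 14 = 8 - 21/5 = 19/5.

19/5


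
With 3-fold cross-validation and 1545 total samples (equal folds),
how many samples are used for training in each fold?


Each validation fold has 1545/3 = 515 samples. Training set = 1545 - 515 = 1030.

1030


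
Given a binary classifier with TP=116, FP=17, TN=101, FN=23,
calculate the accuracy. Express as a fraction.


Accuracy = (TP + TN) / (TP + TN + FP + FN) = (116 + 101) / 257 = 217/257.

217/257


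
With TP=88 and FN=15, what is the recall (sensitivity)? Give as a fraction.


Recall = TP / (TP + FN) = 88 / 103 = 88/103.

88/103


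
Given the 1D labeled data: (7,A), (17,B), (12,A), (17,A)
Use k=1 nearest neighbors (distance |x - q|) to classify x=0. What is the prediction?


Distances: |7-0|=7, |17-0|=17, |12-0|=12, |17-0|=17. 1 nearest: (7,A). Counts: {'A': 1}. Majority class: A.

A


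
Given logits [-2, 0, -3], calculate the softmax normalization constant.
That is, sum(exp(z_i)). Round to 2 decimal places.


Denom = e^-2=0.1353 + e^0=1.0000 + e^-3=0.0498. Sum = 1.1851, which rounds to 1.19.

1.19


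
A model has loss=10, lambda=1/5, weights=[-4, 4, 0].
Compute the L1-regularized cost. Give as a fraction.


L1 norm = sum(|w|) = 8. J = 10 + 1/5 * 8 = 58/5.

58/5


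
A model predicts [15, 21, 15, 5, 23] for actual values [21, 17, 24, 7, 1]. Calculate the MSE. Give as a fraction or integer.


MSE = (1/5) * ((21-15)^2=36 + (17-21)^2=16 + (24-15)^2=81 + (7-5)^2=4 + (1-23)^2=484). Sum = 621. MSE = 621/5.

621/5


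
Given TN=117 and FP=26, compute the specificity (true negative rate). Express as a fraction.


Specificity = TN / (TN + FP) = 117 / 143 = 9/11.

9/11


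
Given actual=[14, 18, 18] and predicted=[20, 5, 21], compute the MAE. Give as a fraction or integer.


MAE = (1/3) * (|14-20|=6 + |18-5|=13 + |18-21|=3). Sum = 22. MAE = 22/3.

22/3


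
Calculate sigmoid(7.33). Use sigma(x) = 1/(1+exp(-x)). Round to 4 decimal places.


sigma(7.33) = 1/(1+e^(-7.33)) = 1/(1+0.000656) = 1/1.000656 = 0.9993.

0.9993


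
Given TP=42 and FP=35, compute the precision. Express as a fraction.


Precision = TP / (TP + FP) = 42 / 77 = 6/11.

6/11


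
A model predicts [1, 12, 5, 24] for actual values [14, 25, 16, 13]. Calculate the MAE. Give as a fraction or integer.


MAE = (1/4) * (|14-1|=13 + |25-12|=13 + |16-5|=11 + |13-24|=11). Sum = 48. MAE = 12.

12


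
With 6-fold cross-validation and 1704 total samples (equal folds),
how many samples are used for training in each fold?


Each validation fold has 1704/6 = 284 samples. Training set = 1704 - 284 = 1420.

1420


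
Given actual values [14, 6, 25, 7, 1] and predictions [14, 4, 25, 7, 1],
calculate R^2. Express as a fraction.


Mean(y) = 53/5. SS_res = 4. SS_tot = 1726/5. R^2 = 1 - 4/(1726/5) = 853/863.

853/863


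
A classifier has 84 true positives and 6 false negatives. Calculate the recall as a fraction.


Recall = TP / (TP + FN) = 84 / 90 = 14/15.

14/15


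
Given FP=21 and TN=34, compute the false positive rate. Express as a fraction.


FPR = FP / (FP + TN) = 21 / 55 = 21/55.

21/55


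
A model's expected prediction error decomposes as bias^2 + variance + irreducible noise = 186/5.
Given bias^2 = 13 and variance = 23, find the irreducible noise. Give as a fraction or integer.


Total error = bias^2 + variance + irreducible noise. So irreducible noise = 186/5 - 13 - 23 = 6/5.

6/5


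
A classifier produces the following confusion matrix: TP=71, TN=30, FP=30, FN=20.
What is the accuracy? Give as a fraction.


Accuracy = (TP + TN) / (TP + TN + FP + FN) = (71 + 30) / 151 = 101/151.

101/151


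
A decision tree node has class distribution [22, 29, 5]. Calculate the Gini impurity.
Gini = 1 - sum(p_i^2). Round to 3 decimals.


Total = 56. Proportions: 22/56, 29/56, 5/56. sum(p_i^2) = 0.4305. Gini = 1 - 0.4305 = 0.5695, which rounds to 0.570.

0.570


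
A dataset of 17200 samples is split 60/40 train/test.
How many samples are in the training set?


Test set = 17200 * 40% = 6880. Training set = 17200 - 6880 = 10320.

10320


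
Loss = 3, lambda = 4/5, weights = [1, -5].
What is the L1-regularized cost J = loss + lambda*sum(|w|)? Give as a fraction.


L1 norm = sum(|w|) = 6. J = 3 + 4/5 * 6 = 39/5.

39/5


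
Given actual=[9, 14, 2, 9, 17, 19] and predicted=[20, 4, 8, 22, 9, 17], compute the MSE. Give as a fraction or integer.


MSE = (1/6) * ((9-20)^2=121 + (14-4)^2=100 + (2-8)^2=36 + (9-22)^2=169 + (17-9)^2=64 + (19-17)^2=4). Sum = 494. MSE = 247/3.

247/3


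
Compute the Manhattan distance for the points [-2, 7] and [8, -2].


d = sum of absolute differences: |-2-8|=10 + |7--2|=9 = 19.

19


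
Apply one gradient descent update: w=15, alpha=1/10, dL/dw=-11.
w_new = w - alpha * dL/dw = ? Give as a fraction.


w_new = 15 - 1/10 * -11 = 15 - -11/10 = 161/10.

161/10


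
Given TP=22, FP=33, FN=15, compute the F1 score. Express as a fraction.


Precision = 22/55 = 2/5. Recall = 22/37 = 22/37. F1 = 2*P*R/(P+R) = 11/23.

11/23


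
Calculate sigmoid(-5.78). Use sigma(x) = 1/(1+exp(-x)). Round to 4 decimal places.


sigma(-5.78) = 1/(1+e^(5.78)) = 1/(1+323.759190) = 1/324.759190 = 0.0031.

0.0031


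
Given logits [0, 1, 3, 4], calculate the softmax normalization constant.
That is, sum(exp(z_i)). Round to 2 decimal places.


Denom = e^0=1.0000 + e^1=2.7183 + e^3=20.0855 + e^4=54.5982. Sum = 78.4020, which rounds to 78.40.

78.40


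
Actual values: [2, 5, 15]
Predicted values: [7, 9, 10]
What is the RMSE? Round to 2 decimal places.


MSE = 22.0000. RMSE = sqrt(22.0000) = 4.69.

4.69


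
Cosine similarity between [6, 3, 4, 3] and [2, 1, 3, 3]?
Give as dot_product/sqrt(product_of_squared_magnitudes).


dot = 36. |a|^2 = 70, |b|^2 = 23. cos = 36/sqrt(1610).

36/sqrt(1610)


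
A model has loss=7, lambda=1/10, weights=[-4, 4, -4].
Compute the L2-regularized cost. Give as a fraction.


L2 sq norm = sum(w^2) = 48. J = 7 + 1/10 * 48 = 59/5.

59/5


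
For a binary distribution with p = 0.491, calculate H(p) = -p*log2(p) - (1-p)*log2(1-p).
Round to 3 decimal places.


H = -0.491*log2(0.491) - 0.509*log2(0.509) = 1.000.

1.000


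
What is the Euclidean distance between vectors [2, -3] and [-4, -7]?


d = sqrt(sum of squared differences). (2--4)^2=36, (-3--7)^2=16. Sum = 52.

sqrt(52)


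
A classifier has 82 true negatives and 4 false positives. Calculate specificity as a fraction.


Specificity = TN / (TN + FP) = 82 / 86 = 41/43.

41/43


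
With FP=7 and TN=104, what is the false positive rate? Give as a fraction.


FPR = FP / (FP + TN) = 7 / 111 = 7/111.

7/111


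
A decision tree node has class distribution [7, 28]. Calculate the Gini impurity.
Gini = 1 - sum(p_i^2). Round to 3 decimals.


Total = 35. Proportions: 7/35, 28/35. sum(p_i^2) = 0.6800. Gini = 1 - 0.6800 = 0.3200, which rounds to 0.320.

0.320


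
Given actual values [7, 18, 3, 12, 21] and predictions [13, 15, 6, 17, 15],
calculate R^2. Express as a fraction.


Mean(y) = 61/5. SS_res = 115. SS_tot = 1114/5. R^2 = 1 - 115/(1114/5) = 539/1114.

539/1114


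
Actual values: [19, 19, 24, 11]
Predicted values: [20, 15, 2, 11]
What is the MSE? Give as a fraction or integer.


MSE = (1/4) * ((19-20)^2=1 + (19-15)^2=16 + (24-2)^2=484 + (11-11)^2=0). Sum = 501. MSE = 501/4.

501/4


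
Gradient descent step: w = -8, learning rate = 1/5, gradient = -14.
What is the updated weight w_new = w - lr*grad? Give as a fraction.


w_new = -8 - 1/5 * -14 = -8 - -14/5 = -26/5.

-26/5


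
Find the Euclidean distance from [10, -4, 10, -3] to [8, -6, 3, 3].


d = sqrt(sum of squared differences). (10-8)^2=4, (-4--6)^2=4, (10-3)^2=49, (-3-3)^2=36. Sum = 93.

sqrt(93)


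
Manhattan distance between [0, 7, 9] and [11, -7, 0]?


d = sum of absolute differences: |0-11|=11 + |7--7|=14 + |9-0|=9 = 34.

34


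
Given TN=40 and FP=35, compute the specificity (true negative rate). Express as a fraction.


Specificity = TN / (TN + FP) = 40 / 75 = 8/15.

8/15


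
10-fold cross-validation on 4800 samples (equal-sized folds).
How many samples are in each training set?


Each validation fold has 4800/10 = 480 samples. Training set = 4800 - 480 = 4320.

4320


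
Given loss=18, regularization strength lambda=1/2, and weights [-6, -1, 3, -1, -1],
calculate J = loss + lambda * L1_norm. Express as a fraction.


L1 norm = sum(|w|) = 12. J = 18 + 1/2 * 12 = 24.

24


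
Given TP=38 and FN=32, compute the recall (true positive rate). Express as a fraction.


Recall = TP / (TP + FN) = 38 / 70 = 19/35.

19/35


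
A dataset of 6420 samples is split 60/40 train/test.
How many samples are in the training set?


Test set = 6420 * 40% = 2568. Training set = 6420 - 2568 = 3852.

3852


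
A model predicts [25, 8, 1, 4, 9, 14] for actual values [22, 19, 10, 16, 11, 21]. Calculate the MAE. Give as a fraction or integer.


MAE = (1/6) * (|22-25|=3 + |19-8|=11 + |10-1|=9 + |16-4|=12 + |11-9|=2 + |21-14|=7). Sum = 44. MAE = 22/3.

22/3


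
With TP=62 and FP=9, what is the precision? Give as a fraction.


Precision = TP / (TP + FP) = 62 / 71 = 62/71.

62/71


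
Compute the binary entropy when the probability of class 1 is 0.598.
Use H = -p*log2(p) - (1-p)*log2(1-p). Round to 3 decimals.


H = -0.598*log2(0.598) - 0.402*log2(0.402) = 0.972.

0.972


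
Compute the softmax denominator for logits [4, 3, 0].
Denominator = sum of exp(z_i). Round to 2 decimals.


Denom = e^4=54.5982 + e^3=20.0855 + e^0=1.0000. Sum = 75.6837, which rounds to 75.68.

75.68


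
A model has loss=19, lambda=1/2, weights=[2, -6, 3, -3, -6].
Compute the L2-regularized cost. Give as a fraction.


L2 sq norm = sum(w^2) = 94. J = 19 + 1/2 * 94 = 66.

66


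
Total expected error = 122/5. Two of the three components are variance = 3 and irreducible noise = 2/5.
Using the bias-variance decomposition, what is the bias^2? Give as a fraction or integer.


Total error = bias^2 + variance + irreducible noise. So bias^2 = 122/5 - 3 - 2/5 = 21.

21


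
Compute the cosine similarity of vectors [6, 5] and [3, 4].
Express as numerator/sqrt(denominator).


dot = 38. |a|^2 = 61, |b|^2 = 25. cos = 38/sqrt(1525).

38/sqrt(1525)


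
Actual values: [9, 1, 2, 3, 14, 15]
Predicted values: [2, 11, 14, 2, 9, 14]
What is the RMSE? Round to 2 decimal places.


MSE = 53.3333. RMSE = sqrt(53.3333) = 7.30.

7.30


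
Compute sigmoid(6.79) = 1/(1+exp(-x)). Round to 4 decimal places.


sigma(6.79) = 1/(1+e^(-6.79)) = 1/(1+0.001125) = 1/1.001125 = 0.9989.

0.9989


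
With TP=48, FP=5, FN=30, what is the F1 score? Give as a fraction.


Precision = 48/53 = 48/53. Recall = 48/78 = 8/13. F1 = 2*P*R/(P+R) = 96/131.

96/131


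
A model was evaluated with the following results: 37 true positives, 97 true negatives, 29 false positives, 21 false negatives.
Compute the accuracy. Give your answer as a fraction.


Accuracy = (TP + TN) / (TP + TN + FP + FN) = (37 + 97) / 184 = 67/92.

67/92


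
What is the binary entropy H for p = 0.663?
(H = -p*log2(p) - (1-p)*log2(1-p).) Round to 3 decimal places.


H = -0.663*log2(0.663) - 0.337*log2(0.337) = 0.922.

0.922


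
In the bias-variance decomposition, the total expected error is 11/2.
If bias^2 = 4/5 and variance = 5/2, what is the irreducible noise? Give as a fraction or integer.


Total error = bias^2 + variance + irreducible noise. So irreducible noise = 11/2 - 4/5 - 5/2 = 11/5.

11/5


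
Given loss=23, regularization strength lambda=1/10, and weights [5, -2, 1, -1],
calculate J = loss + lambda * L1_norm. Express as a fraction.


L1 norm = sum(|w|) = 9. J = 23 + 1/10 * 9 = 239/10.

239/10


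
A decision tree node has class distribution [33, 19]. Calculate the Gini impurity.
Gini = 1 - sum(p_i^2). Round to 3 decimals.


Total = 52. Proportions: 33/52, 19/52. sum(p_i^2) = 0.5362. Gini = 1 - 0.5362 = 0.4638, which rounds to 0.464.

0.464


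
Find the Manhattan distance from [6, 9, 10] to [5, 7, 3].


d = sum of absolute differences: |6-5|=1 + |9-7|=2 + |10-3|=7 = 10.

10


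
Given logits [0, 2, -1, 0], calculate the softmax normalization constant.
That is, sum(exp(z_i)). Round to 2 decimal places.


Denom = e^0=1.0000 + e^2=7.3891 + e^-1=0.3679 + e^0=1.0000. Sum = 9.7570, which rounds to 9.76.

9.76


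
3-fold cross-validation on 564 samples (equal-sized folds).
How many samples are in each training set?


Each validation fold has 564/3 = 188 samples. Training set = 564 - 188 = 376.

376


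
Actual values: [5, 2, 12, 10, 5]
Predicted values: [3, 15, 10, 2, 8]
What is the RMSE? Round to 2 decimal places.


MSE = 50.0000. RMSE = sqrt(50.0000) = 7.07.

7.07


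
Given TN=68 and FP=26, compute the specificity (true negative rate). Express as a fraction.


Specificity = TN / (TN + FP) = 68 / 94 = 34/47.

34/47


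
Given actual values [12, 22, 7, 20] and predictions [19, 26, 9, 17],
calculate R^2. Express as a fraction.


Mean(y) = 61/4. SS_res = 78. SS_tot = 587/4. R^2 = 1 - 78/(587/4) = 275/587.

275/587


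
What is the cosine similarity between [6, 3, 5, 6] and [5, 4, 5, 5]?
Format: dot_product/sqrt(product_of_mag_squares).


dot = 97. |a|^2 = 106, |b|^2 = 91. cos = 97/sqrt(9646).

97/sqrt(9646)


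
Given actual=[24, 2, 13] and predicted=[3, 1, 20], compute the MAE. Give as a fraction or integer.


MAE = (1/3) * (|24-3|=21 + |2-1|=1 + |13-20|=7). Sum = 29. MAE = 29/3.

29/3


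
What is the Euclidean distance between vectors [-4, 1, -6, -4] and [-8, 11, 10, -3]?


d = sqrt(sum of squared differences). (-4--8)^2=16, (1-11)^2=100, (-6-10)^2=256, (-4--3)^2=1. Sum = 373.

sqrt(373)


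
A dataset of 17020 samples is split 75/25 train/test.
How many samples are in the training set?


Test set = 17020 * 25% = 4255. Training set = 17020 - 4255 = 12765.

12765


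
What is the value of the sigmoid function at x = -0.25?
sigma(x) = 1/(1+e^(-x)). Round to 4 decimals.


sigma(-0.25) = 1/(1+e^(0.25)) = 1/(1+1.284025) = 1/2.284025 = 0.4378.

0.4378


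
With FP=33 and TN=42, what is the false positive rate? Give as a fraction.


FPR = FP / (FP + TN) = 33 / 75 = 11/25.

11/25


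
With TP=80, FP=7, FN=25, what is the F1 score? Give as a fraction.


Precision = 80/87 = 80/87. Recall = 80/105 = 16/21. F1 = 2*P*R/(P+R) = 5/6.

5/6


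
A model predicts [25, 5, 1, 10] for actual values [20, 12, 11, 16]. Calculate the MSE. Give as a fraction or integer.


MSE = (1/4) * ((20-25)^2=25 + (12-5)^2=49 + (11-1)^2=100 + (16-10)^2=36). Sum = 210. MSE = 105/2.

105/2


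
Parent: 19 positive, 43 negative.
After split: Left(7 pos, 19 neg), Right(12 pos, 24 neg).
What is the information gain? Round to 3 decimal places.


H(parent) = 0.8890. H(left) = 0.8404, H(right) = 0.9183. Weighted = (26/62)*0.8404 + (36/62)*0.9183 = 0.8856. IG = 0.8890 - 0.8856 = 0.0034, which rounds to 0.003.

0.003


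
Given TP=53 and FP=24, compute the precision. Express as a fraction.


Precision = TP / (TP + FP) = 53 / 77 = 53/77.

53/77


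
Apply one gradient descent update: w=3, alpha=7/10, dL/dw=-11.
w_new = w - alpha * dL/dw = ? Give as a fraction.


w_new = 3 - 7/10 * -11 = 3 - -77/10 = 107/10.

107/10


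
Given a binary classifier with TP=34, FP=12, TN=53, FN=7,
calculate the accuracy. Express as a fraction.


Accuracy = (TP + TN) / (TP + TN + FP + FN) = (34 + 53) / 106 = 87/106.

87/106


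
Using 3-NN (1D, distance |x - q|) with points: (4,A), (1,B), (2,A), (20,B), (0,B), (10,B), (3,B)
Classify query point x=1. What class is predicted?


Distances: |4-1|=3, |1-1|=0, |2-1|=1, |20-1|=19, |0-1|=1, |10-1|=9, |3-1|=2. 3 nearest: (1,B), (2,A), (0,B). Counts: {'B': 2, 'A': 1}. Majority class: B.

B


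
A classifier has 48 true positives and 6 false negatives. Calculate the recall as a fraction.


Recall = TP / (TP + FN) = 48 / 54 = 8/9.

8/9


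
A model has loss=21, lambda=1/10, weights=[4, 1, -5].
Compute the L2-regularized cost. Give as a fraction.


L2 sq norm = sum(w^2) = 42. J = 21 + 1/10 * 42 = 126/5.

126/5


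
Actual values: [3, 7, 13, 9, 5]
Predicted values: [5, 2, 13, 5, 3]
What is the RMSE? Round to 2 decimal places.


MSE = 9.8000. RMSE = sqrt(9.8000) = 3.13.

3.13


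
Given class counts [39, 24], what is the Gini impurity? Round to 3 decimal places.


Total = 63. Proportions: 39/63, 24/63. sum(p_i^2) = 0.5283. Gini = 1 - 0.5283 = 0.4717, which rounds to 0.472.

0.472


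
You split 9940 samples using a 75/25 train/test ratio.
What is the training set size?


Test set = 9940 * 25% = 2485. Training set = 9940 - 2485 = 7455.

7455


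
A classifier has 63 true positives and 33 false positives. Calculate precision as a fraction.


Precision = TP / (TP + FP) = 63 / 96 = 21/32.

21/32


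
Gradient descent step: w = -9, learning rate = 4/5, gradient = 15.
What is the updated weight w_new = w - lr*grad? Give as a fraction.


w_new = -9 - 4/5 * 15 = -9 - 12 = -21.

-21


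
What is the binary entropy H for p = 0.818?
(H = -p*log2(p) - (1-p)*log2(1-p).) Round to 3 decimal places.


H = -0.818*log2(0.818) - 0.182*log2(0.182) = 0.684.

0.684


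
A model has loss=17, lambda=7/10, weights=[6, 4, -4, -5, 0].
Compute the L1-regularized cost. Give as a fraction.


L1 norm = sum(|w|) = 19. J = 17 + 7/10 * 19 = 303/10.

303/10


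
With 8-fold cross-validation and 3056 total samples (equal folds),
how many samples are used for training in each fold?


Each validation fold has 3056/8 = 382 samples. Training set = 3056 - 382 = 2674.

2674


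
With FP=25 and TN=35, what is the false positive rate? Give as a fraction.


FPR = FP / (FP + TN) = 25 / 60 = 5/12.

5/12


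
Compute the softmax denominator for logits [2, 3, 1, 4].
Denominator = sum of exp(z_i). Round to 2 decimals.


Denom = e^2=7.3891 + e^3=20.0855 + e^1=2.7183 + e^4=54.5982. Sum = 84.7911, which rounds to 84.79.

84.79


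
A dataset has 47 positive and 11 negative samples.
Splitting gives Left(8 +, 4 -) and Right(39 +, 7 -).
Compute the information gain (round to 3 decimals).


H(parent) = 0.7007. H(left) = 0.9183, H(right) = 0.6153. Weighted = (12/58)*0.9183 + (46/58)*0.6153 = 0.6780. IG = 0.7007 - 0.6780 = 0.0227, which rounds to 0.023.

0.023


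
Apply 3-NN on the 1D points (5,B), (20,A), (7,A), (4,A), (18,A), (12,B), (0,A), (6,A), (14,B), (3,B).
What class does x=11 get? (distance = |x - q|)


Distances: |5-11|=6, |20-11|=9, |7-11|=4, |4-11|=7, |18-11|=7, |12-11|=1, |0-11|=11, |6-11|=5, |14-11|=3, |3-11|=8. 3 nearest: (12,B), (14,B), (7,A). Counts: {'B': 2, 'A': 1}. Majority class: B.

B


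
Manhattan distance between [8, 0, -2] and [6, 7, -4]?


d = sum of absolute differences: |8-6|=2 + |0-7|=7 + |-2--4|=2 = 11.

11


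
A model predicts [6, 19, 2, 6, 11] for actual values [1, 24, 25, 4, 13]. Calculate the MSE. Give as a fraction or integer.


MSE = (1/5) * ((1-6)^2=25 + (24-19)^2=25 + (25-2)^2=529 + (4-6)^2=4 + (13-11)^2=4). Sum = 587. MSE = 587/5.

587/5


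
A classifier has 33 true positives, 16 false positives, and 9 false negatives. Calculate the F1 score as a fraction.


Precision = 33/49 = 33/49. Recall = 33/42 = 11/14. F1 = 2*P*R/(P+R) = 66/91.

66/91


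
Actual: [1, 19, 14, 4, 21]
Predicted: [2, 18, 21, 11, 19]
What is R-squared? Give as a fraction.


Mean(y) = 59/5. SS_res = 104. SS_tot = 1594/5. R^2 = 1 - 104/(1594/5) = 537/797.

537/797


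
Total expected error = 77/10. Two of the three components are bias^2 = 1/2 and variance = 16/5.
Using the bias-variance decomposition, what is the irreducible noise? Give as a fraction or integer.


Total error = bias^2 + variance + irreducible noise. So irreducible noise = 77/10 - 1/2 - 16/5 = 4.

4


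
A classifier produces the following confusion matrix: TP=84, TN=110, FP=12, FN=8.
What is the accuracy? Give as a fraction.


Accuracy = (TP + TN) / (TP + TN + FP + FN) = (84 + 110) / 214 = 97/107.

97/107


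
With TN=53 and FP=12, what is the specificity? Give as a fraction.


Specificity = TN / (TN + FP) = 53 / 65 = 53/65.

53/65


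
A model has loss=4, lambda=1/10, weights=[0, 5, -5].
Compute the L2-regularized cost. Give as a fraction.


L2 sq norm = sum(w^2) = 50. J = 4 + 1/10 * 50 = 9.

9


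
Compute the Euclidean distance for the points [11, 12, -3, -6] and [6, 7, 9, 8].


d = sqrt(sum of squared differences). (11-6)^2=25, (12-7)^2=25, (-3-9)^2=144, (-6-8)^2=196. Sum = 390.

sqrt(390)


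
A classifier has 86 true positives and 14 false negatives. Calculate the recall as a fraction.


Recall = TP / (TP + FN) = 86 / 100 = 43/50.

43/50


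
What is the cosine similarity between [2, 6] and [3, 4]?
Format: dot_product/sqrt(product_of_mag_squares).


dot = 30. |a|^2 = 40, |b|^2 = 25. cos = 30/sqrt(1000).

30/sqrt(1000)


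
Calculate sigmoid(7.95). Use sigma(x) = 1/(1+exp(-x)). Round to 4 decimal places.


sigma(7.95) = 1/(1+e^(-7.95)) = 1/(1+0.000353) = 1/1.000353 = 0.9996.

0.9996


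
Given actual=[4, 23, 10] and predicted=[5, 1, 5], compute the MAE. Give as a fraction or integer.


MAE = (1/3) * (|4-5|=1 + |23-1|=22 + |10-5|=5). Sum = 28. MAE = 28/3.

28/3


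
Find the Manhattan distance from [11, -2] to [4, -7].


d = sum of absolute differences: |11-4|=7 + |-2--7|=5 = 12.

12


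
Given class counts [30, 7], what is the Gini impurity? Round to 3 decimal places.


Total = 37. Proportions: 30/37, 7/37. sum(p_i^2) = 0.6932. Gini = 1 - 0.6932 = 0.3068, which rounds to 0.307.

0.307


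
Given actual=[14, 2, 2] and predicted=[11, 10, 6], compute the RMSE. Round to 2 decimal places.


MSE = 29.6667. RMSE = sqrt(29.6667) = 5.45.

5.45


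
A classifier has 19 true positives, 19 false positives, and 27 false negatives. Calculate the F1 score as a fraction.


Precision = 19/38 = 1/2. Recall = 19/46 = 19/46. F1 = 2*P*R/(P+R) = 19/42.

19/42


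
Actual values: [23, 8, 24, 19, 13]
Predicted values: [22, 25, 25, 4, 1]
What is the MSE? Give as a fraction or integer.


MSE = (1/5) * ((23-22)^2=1 + (8-25)^2=289 + (24-25)^2=1 + (19-4)^2=225 + (13-1)^2=144). Sum = 660. MSE = 132.

132


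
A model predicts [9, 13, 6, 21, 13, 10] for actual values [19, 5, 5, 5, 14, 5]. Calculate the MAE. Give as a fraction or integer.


MAE = (1/6) * (|19-9|=10 + |5-13|=8 + |5-6|=1 + |5-21|=16 + |14-13|=1 + |5-10|=5). Sum = 41. MAE = 41/6.

41/6


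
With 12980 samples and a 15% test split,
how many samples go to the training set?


Test set = 12980 * 15% = 1947. Training set = 12980 - 1947 = 11033.

11033


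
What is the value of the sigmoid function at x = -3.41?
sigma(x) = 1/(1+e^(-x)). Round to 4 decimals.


sigma(-3.41) = 1/(1+e^(3.41)) = 1/(1+30.265244) = 1/31.265244 = 0.0320.

0.0320


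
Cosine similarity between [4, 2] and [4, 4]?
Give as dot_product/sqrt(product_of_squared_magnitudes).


dot = 24. |a|^2 = 20, |b|^2 = 32. cos = 24/sqrt(640).

24/sqrt(640)


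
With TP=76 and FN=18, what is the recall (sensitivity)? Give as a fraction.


Recall = TP / (TP + FN) = 76 / 94 = 38/47.

38/47


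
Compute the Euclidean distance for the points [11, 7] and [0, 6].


d = sqrt(sum of squared differences). (11-0)^2=121, (7-6)^2=1. Sum = 122.

sqrt(122)


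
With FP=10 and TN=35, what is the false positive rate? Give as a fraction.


FPR = FP / (FP + TN) = 10 / 45 = 2/9.

2/9


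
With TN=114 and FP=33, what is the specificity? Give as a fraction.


Specificity = TN / (TN + FP) = 114 / 147 = 38/49.

38/49


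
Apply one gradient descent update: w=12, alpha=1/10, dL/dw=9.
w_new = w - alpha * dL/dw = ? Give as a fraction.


w_new = 12 - 1/10 * 9 = 12 - 9/10 = 111/10.

111/10


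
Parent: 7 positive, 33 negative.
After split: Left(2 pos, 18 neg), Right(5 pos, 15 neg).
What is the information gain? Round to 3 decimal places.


H(parent) = 0.6690. H(left) = 0.4690, H(right) = 0.8113. Weighted = (20/40)*0.4690 + (20/40)*0.8113 = 0.6402. IG = 0.6690 - 0.6402 = 0.0288, which rounds to 0.029.

0.029


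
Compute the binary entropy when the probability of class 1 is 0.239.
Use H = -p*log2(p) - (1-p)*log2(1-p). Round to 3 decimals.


H = -0.239*log2(0.239) - 0.761*log2(0.761) = 0.793.

0.793


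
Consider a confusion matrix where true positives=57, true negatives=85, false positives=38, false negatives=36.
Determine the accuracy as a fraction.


Accuracy = (TP + TN) / (TP + TN + FP + FN) = (57 + 85) / 216 = 71/108.

71/108


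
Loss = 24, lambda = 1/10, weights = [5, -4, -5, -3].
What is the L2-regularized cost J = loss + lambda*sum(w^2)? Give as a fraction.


L2 sq norm = sum(w^2) = 75. J = 24 + 1/10 * 75 = 63/2.

63/2


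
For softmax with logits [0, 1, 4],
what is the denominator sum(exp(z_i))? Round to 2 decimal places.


Denom = e^0=1.0000 + e^1=2.7183 + e^4=54.5982. Sum = 58.3165, which rounds to 58.32.

58.32


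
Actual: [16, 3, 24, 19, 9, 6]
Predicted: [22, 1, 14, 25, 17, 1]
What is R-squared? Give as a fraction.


Mean(y) = 77/6. SS_res = 265. SS_tot = 1985/6. R^2 = 1 - 265/(1985/6) = 79/397.

79/397


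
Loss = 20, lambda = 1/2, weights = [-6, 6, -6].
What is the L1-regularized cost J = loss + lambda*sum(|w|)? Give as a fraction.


L1 norm = sum(|w|) = 18. J = 20 + 1/2 * 18 = 29.

29


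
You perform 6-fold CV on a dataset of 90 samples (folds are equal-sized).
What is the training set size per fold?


Each validation fold has 90/6 = 15 samples. Training set = 90 - 15 = 75.

75


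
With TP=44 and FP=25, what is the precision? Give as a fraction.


Precision = TP / (TP + FP) = 44 / 69 = 44/69.

44/69


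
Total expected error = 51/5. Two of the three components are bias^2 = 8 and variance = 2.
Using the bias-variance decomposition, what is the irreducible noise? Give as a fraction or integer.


Total error = bias^2 + variance + irreducible noise. So irreducible noise = 51/5 - 8 - 2 = 1/5.

1/5


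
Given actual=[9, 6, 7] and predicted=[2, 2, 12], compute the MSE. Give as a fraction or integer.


MSE = (1/3) * ((9-2)^2=49 + (6-2)^2=16 + (7-12)^2=25). Sum = 90. MSE = 30.

30
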